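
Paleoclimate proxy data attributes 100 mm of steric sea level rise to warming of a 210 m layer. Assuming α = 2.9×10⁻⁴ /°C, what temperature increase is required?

ΔT = Δh/(αH) = 0.1 / (2.9×10⁻⁴ × 210) ≈ 1.642 °C

ΔT ≈ 1.64 °C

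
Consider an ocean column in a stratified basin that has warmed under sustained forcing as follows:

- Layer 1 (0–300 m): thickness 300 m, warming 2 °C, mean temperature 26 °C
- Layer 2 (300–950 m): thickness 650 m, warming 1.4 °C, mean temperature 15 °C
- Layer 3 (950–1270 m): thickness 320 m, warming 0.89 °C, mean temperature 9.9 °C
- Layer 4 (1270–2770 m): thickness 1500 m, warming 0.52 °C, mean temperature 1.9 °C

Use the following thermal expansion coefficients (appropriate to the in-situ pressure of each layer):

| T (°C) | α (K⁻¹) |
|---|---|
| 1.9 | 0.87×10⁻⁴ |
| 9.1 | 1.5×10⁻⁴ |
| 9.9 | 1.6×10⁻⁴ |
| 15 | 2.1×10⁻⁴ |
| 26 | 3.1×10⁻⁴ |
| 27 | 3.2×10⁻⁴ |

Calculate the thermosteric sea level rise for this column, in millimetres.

Layer 1 at 26 °C → α = 3.1×10⁻⁴ K⁻¹
Layer 2 at 15 °C → α = 2.1×10⁻⁴ K⁻¹
Layer 3 at 9.9 °C → α = 1.6×10⁻⁴ K⁻¹
Layer 4 at 1.9 °C → α = 0.87×10⁻⁴ K⁻¹
0–300 m: 2 × 300 × 3.1×10⁻⁴ = 0.18600 m
1.4 × 650 × 2.1×10⁻⁴ = 0.19110 m
950–1270 m: 0.89 × 1.6×10⁻⁴ × 320 = 0.045568 m
0.87×10⁻⁴ × 1500 × 0.52 = 0.06786 m
Δh = 0.18600 + 0.19110 + 0.045568 + 0.06786 = 0.490528 m

about 491 mm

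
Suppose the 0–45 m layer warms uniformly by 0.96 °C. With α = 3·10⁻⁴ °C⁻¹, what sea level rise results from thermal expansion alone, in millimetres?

13 mm

Δh = αΔT·H = 3×10⁻⁴ × 0.96 × 45 = 0.01296 m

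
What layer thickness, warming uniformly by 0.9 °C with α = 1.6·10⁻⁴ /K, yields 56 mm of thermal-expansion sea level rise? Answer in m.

H ≈ 390 m

H = Δh/(αΔT) = 0.056 / (1.6×10⁻⁴ × 0.9) ≈ 388.9 m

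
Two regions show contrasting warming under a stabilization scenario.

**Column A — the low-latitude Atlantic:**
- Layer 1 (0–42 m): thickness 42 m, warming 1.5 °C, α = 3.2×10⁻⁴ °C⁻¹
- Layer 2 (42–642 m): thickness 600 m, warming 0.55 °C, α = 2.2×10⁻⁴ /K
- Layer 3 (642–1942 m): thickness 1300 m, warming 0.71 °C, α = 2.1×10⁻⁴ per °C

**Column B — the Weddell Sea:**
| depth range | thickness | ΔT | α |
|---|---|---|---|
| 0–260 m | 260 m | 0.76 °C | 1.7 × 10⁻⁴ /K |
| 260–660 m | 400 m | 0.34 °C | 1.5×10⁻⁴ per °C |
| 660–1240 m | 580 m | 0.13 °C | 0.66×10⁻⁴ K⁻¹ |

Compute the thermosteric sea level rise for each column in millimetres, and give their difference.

A 0–42 m: 3.2×10⁻⁴ × 1.5 × 42 = 0.02016 m
A Layer 2: 600 × 0.55 × 2.2×10⁻⁴ = 0.07260 m
A 2.1×10⁻⁴ × 1300 × 0.71 = 0.19383 m
A total: 0.28659 m
B Layer 1: 1.7×10⁻⁴ × 0.76 × 260 = 0.033592 m
B 1.5×10⁻⁴ × 0.34 × 400 = 0.02040 m
B 660–1240 m: 580 × 0.13 × 0.66×10⁻⁴ = 0.0049764 m
B total: 0.0589684 m
Difference: 0.28659 − 0.0589684 = 0.2276216 m

A: 290 mm; B: 59 mm; difference 230 mm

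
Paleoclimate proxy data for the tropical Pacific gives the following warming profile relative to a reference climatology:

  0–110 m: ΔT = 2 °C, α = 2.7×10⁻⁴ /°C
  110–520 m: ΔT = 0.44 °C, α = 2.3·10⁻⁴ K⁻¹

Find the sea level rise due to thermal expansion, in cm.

Layer 1: 110 × 2.7×10⁻⁴ × 2 = 0.05940 m
110–520 m: 410 × 2.3×10⁻⁴ × 0.44 = 0.041492 m
Δh = 0.05940 + 0.041492 = 0.100892 m

Δh ≈ 10.1 cm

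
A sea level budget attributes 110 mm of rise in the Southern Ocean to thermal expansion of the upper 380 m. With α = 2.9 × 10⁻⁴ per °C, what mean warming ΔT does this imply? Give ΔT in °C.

ΔT ≈ 1.0 °C

ΔT = Δh/(αH) = 0.11 / (2.9×10⁻⁴ × 380) ≈ 0.9982 °C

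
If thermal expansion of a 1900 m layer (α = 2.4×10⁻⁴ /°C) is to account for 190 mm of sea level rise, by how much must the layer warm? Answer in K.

ΔT ≈ 0.417 K

ΔT = Δh/(αH) = 0.19 / (2.4×10⁻⁴ × 1900) ≈ 0.4167 K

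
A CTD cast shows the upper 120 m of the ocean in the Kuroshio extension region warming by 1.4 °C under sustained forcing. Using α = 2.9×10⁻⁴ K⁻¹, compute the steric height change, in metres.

Δh = αΔT·H = 2.9×10⁻⁴ × 1.4 × 120 = 0.04872 m

Δh = 0.0487 m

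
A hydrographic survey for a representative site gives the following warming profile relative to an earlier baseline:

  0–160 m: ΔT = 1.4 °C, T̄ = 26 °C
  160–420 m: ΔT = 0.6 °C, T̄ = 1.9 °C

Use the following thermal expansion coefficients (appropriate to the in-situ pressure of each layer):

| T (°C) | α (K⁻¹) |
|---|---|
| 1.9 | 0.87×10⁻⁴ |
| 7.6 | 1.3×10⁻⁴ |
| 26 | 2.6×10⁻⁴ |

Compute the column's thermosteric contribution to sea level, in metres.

Layer 1 at 26 °C → α = 2.6×10⁻⁴ K⁻¹
Layer 2 at 1.9 °C → α = 0.87×10⁻⁴ K⁻¹
Layer 1: 2.6×10⁻⁴ × 1.4 × 160 = 0.05824 m
0.87×10⁻⁴ × 260 × 0.6 = 0.013572 m
Δh = 0.05824 + 0.013572 = 0.071812 m

0.0718 m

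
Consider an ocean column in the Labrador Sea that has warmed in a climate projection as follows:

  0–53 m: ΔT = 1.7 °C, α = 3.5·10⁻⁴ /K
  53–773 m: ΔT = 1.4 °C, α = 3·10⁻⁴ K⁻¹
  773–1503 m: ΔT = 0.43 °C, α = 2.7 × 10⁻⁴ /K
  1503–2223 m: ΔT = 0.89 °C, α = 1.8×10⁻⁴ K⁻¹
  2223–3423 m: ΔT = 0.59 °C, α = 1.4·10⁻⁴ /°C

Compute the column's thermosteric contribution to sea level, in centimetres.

63.3 cm

0–53 m: 1.7 × 3.5×10⁻⁴ × 53 = 0.031535 m
53–773 m: 720 × 3×10⁻⁴ × 1.4 = 0.30240 m
2.7×10⁻⁴ × 730 × 0.43 = 0.084753 m
Layer 4: 1.8×10⁻⁴ × 0.89 × 720 = 0.115344 m
2223–3423 m: 0.59 × 1200 × 1.4×10⁻⁴ = 0.09912 m
Δh = 0.031535 + 0.30240 + 0.084753 + 0.115344 + 0.09912 = 0.633152 m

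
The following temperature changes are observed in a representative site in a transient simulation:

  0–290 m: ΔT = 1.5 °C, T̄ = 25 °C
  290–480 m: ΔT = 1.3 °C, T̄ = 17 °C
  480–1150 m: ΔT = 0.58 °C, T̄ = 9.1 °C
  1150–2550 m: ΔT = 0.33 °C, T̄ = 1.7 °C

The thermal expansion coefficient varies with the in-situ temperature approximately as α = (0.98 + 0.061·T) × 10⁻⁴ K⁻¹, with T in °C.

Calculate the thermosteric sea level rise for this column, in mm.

Δh = 269 mm

Layer 1: α = (0.98 + 0.061×25)×10⁻⁴ = 2.505×10⁻⁴ K⁻¹
Layer 2: α = (0.98 + 0.061×17)×10⁻⁴ = 2.017×10⁻⁴ K⁻¹
Layer 3: α = (0.98 + 0.061×9.1)×10⁻⁴ = 1.5351×10⁻⁴ K⁻¹
Layer 4: α = (0.98 + 0.061×1.7)×10⁻⁴ = 1.0837×10⁻⁴ K⁻¹
0–290 m: 1.5 × 290 × 2.505×10⁻⁴ = 0.1089675 m
1.3 × 2.017×10⁻⁴ × 190 = 0.0498199 m
480–1150 m: 0.58 × 1.5351×10⁻⁴ × 670 = 0.059653986 m
Layer 4: 0.33 × 1.0837×10⁻⁴ × 1400 = 0.05006694 m
Δh = 0.1089675 + 0.0498199 + 0.059653986 + 0.05006694 = 0.268508326 m ≈ 269 mm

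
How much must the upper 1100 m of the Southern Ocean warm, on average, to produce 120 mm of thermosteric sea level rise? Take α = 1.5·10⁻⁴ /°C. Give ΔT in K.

ΔT = Δh/(αH) = 0.12 / (1.5×10⁻⁴ × 1100) ≈ 0.7273 K

0.73 K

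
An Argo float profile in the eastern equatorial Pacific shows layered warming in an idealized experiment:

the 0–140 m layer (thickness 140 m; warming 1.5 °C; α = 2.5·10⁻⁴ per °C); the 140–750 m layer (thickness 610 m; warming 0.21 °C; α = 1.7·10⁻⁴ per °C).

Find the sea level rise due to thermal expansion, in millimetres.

0–140 m: 1.5 × 2.5×10⁻⁴ × 140 = 0.05250 m
Layer 2: 610 × 1.7×10⁻⁴ × 0.21 = 0.021777 m
Δh = 0.05250 + 0.021777 = 0.074277 m

Δh ≈ 74 mm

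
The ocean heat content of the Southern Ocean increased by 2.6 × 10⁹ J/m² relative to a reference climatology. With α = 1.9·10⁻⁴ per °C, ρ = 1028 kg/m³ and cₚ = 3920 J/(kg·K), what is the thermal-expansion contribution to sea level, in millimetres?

Δh = αQ/(ρcₚ) = 1.9×10⁻⁴ × 2.6×10⁹ / (1028 × 3920) ≈ 0.12259 m

about 123 mm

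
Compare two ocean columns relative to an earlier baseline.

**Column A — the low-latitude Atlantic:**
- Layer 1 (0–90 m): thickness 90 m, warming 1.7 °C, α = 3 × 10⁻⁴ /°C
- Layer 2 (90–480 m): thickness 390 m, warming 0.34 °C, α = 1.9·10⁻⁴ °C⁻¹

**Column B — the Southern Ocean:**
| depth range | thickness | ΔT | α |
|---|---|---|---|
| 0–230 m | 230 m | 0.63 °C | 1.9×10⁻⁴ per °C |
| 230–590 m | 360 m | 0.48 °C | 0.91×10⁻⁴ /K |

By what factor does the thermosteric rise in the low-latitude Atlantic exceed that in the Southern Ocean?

A Layer 1: 1.7 × 3×10⁻⁴ × 90 = 0.04590 m
A 90–480 m: 390 × 1.9×10⁻⁴ × 0.34 = 0.025194 m
A total: 0.071094 m
B Layer 1: 230 × 1.9×10⁻⁴ × 0.63 = 0.027531 m
B 360 × 0.48 × 0.91×10⁻⁴ = 0.0157248 m
B total: 0.0432558 m
Ratio: 0.071094 / 0.0432558 ≈ 1.644

1.64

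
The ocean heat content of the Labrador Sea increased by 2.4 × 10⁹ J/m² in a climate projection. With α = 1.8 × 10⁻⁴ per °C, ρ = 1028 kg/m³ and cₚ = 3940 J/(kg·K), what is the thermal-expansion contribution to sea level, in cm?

Δh = αQ/(ρcₚ) = 1.8×10⁻⁴ × 2.4×10⁹ / (1028 × 3940) ≈ 0.10666 m

10.7 cm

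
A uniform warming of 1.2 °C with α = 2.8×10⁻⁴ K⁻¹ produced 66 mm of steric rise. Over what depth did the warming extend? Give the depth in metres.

H = Δh/(αΔT) = 0.066 / (2.8×10⁻⁴ × 1.2) ≈ 196.4 m

H ≈ 196 m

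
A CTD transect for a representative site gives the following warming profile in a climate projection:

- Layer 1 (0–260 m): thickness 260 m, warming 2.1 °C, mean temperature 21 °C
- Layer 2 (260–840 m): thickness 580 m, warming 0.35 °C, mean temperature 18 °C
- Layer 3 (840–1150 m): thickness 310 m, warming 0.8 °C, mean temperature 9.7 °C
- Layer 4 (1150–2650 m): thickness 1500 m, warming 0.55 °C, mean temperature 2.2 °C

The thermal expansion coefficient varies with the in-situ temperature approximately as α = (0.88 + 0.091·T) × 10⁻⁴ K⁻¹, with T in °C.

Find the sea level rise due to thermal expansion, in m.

Layer 1: α = (0.88 + 0.091×21)×10⁻⁴ = 2.791×10⁻⁴ K⁻¹
Layer 2: α = (0.88 + 0.091×18)×10⁻⁴ = 2.518×10⁻⁴ K⁻¹
Layer 3: α = (0.88 + 0.091×9.7)×10⁻⁴ = 1.7627×10⁻⁴ K⁻¹
Layer 4: α = (0.88 + 0.091×2.2)×10⁻⁴ = 1.0802×10⁻⁴ K⁻¹
2.791×10⁻⁴ × 260 × 2.1 = 0.1523886 m
0.35 × 580 × 2.518×10⁻⁴ = 0.0511154 m
840–1150 m: 1.7627×10⁻⁴ × 310 × 0.8 = 0.04371496 m
Layer 4: 1.0802×10⁻⁴ × 1500 × 0.55 = 0.0891165 m
Δh = 0.1523886 + 0.0511154 + 0.04371496 + 0.0891165 = 0.33633546 m

0.336 m of thermosteric rise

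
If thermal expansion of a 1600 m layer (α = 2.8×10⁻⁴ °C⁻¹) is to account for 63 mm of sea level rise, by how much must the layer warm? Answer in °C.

ΔT ≈ 0.14 °C

ΔT = Δh/(αH) = 0.063 / (2.8×10⁻⁴ × 1600) ≈ 0.1406 °C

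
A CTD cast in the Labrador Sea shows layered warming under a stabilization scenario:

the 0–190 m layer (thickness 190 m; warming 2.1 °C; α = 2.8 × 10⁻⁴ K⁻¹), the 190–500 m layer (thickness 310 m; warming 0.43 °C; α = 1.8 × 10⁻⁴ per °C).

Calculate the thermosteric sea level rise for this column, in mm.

136 mm of thermosteric rise

0–190 m: 190 × 2.8×10⁻⁴ × 2.1 = 0.11172 m
Layer 2: 1.8×10⁻⁴ × 0.43 × 310 = 0.023994 m
Δh = 0.11172 + 0.023994 = 0.135714 m ≈ 136 mm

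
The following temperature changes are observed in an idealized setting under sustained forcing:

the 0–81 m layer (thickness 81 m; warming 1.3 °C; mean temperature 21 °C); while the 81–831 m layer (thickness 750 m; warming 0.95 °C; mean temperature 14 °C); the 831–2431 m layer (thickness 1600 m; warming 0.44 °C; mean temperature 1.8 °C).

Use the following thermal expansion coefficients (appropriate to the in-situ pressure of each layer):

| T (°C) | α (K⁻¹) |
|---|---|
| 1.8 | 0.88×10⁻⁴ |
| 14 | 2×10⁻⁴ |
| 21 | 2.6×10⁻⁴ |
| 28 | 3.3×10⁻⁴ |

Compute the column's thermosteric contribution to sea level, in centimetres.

Δh ≈ 23 cm

Layer 1 at 21 °C → α = 2.6×10⁻⁴ K⁻¹
Layer 2 at 14 °C → α = 2×10⁻⁴ K⁻¹
Layer 3 at 1.8 °C → α = 0.88×10⁻⁴ K⁻¹
0–81 m: 2.6×10⁻⁴ × 81 × 1.3 = 0.027378 m
81–831 m: 750 × 2×10⁻⁴ × 0.95 = 0.14250 m
Layer 3: 0.88×10⁻⁴ × 0.44 × 1600 = 0.061952 m
Δh = 0.027378 + 0.14250 + 0.061952 = 0.23183 m ≈ 23 cm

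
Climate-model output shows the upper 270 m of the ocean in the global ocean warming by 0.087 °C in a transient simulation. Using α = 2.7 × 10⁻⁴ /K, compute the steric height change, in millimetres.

Δh = αΔT·H = 2.7×10⁻⁴ × 0.087 × 270 = 0.0063423 m

Δh ≈ 6.34 mm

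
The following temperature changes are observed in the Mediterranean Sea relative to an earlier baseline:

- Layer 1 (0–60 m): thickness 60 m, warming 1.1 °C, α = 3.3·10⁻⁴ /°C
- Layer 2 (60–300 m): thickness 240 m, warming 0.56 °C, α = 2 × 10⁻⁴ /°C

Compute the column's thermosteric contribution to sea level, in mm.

0–60 m: 60 × 3.3×10⁻⁴ × 1.1 = 0.02178 m
60–300 m: 2×10⁻⁴ × 240 × 0.56 = 0.02688 m
Δh = 0.02178 + 0.02688 = 0.04866 m ≈ 49 mm

49 mm of thermosteric rise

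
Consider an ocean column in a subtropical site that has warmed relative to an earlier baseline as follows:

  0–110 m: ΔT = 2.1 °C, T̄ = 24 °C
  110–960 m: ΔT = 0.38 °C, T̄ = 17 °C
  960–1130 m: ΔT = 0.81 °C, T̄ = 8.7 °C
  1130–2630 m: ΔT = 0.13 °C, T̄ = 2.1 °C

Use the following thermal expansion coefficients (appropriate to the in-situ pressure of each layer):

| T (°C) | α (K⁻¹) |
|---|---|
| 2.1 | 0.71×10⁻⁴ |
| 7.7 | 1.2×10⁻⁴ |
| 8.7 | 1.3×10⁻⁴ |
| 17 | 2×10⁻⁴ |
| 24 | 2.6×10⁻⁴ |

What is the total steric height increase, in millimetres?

156 mm of thermosteric rise

Layer 1 at 24 °C → α = 2.6×10⁻⁴ K⁻¹
Layer 2 at 17 °C → α = 2×10⁻⁴ K⁻¹
Layer 3 at 8.7 °C → α = 1.3×10⁻⁴ K⁻¹
Layer 4 at 2.1 °C → α = 0.71×10⁻⁴ K⁻¹
2.1 × 110 × 2.6×10⁻⁴ = 0.06006 m
Layer 2: 0.38 × 2×10⁻⁴ × 850 = 0.06460 m
0.81 × 170 × 1.3×10⁻⁴ = 0.017901 m
1130–2630 m: 0.71×10⁻⁴ × 0.13 × 1500 = 0.013845 m
Δh = 0.06006 + 0.06460 + 0.017901 + 0.013845 = 0.156406 m ≈ 156 mm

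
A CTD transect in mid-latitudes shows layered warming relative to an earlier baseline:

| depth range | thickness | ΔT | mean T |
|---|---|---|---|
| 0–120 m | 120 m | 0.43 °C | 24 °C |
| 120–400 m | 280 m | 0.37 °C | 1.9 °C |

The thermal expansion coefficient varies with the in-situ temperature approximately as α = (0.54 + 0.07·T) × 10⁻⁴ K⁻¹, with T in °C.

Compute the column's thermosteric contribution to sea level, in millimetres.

Layer 1: α = (0.54 + 0.07×24)×10⁻⁴ = 2.22×10⁻⁴ K⁻¹
Layer 2: α = (0.54 + 0.07×1.9)×10⁻⁴ = 0.673×10⁻⁴ K⁻¹
0–120 m: 2.22×10⁻⁴ × 0.43 × 120 = 0.0114552 m
0.37 × 0.673×10⁻⁴ × 280 = 0.00697228 m
Δh = 0.0114552 + 0.00697228 = 0.01842748 m

Δh = 18.4 mm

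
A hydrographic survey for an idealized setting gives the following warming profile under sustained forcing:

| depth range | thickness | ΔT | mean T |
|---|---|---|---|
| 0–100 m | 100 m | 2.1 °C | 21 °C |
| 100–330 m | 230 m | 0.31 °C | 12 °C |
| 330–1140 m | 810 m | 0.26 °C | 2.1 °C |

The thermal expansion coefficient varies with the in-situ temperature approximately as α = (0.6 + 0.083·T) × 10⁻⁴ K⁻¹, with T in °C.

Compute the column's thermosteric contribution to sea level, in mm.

about 76.9 mm

Layer 1: α = (0.6 + 0.083×21)×10⁻⁴ = 2.343×10⁻⁴ K⁻¹
Layer 2: α = (0.6 + 0.083×12)×10⁻⁴ = 1.596×10⁻⁴ K⁻¹
Layer 3: α = (0.6 + 0.083×2.1)×10⁻⁴ = 0.7743×10⁻⁴ K⁻¹
Layer 1: 100 × 2.1 × 2.343×10⁻⁴ = 0.049203 m
Layer 2: 1.596×10⁻⁴ × 0.31 × 230 = 0.01137948 m
810 × 0.7743×10⁻⁴ × 0.26 = 0.016306758 m
Δh = 0.049203 + 0.01137948 + 0.016306758 = 0.076889238 m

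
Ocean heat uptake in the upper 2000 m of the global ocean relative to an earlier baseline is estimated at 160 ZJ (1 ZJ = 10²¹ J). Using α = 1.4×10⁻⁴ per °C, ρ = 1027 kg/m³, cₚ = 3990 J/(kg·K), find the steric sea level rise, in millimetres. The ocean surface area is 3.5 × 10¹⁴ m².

Per unit area: Q = 160×10²¹ / (3.5×10¹⁴) ≈ 4.571×10⁸ J/m²
Δh = αQ/(ρcₚ) = 1.4×10⁻⁴ × 4.571×10⁸ / (1027 × 3990) ≈ 0.015617 m

about 15.6 mm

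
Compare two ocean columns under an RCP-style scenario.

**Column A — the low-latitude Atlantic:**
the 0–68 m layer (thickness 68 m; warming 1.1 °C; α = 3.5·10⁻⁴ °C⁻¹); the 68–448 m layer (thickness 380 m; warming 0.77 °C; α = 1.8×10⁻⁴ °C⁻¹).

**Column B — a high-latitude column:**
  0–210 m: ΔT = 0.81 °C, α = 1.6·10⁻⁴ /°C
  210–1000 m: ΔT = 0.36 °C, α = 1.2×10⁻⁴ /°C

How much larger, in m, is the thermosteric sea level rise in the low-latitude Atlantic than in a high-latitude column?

A 0–68 m: 1.1 × 68 × 3.5×10⁻⁴ = 0.02618 m
A 380 × 0.77 × 1.8×10⁻⁴ = 0.052668 m
A total: 0.078848 m
B 0–210 m: 0.81 × 1.6×10⁻⁴ × 210 = 0.027216 m
B 790 × 1.2×10⁻⁴ × 0.36 = 0.034128 m
B total: 0.061344 m
Difference: 0.078848 − 0.061344 = 0.017504 m

0.018 m larger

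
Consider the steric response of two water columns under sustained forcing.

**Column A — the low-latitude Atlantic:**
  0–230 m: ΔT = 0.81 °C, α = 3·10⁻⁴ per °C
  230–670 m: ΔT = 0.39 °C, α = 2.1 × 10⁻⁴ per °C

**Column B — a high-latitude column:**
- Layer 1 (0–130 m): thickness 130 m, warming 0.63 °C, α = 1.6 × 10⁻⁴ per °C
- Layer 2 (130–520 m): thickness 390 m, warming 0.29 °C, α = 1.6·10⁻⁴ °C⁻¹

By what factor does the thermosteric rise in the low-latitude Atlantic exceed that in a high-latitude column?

A 0–230 m: 0.81 × 3×10⁻⁴ × 230 = 0.05589 m
A 230–670 m: 440 × 0.39 × 2.1×10⁻⁴ = 0.036036 m
A total: 0.091926 m
B 0–130 m: 130 × 1.6×10⁻⁴ × 0.63 = 0.013104 m
B Layer 2: 1.6×10⁻⁴ × 0.29 × 390 = 0.018096 m
B total: 0.03120 m
Ratio: 0.091926 / 0.03120 ≈ 2.946

a factor of 2.9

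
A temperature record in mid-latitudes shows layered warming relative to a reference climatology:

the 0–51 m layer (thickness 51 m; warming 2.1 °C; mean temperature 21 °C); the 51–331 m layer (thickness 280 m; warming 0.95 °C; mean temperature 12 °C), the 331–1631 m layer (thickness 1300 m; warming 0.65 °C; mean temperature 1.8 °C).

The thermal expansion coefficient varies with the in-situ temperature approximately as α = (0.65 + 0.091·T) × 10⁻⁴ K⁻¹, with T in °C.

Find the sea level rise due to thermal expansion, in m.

Layer 1: α = (0.65 + 0.091×21)×10⁻⁴ = 2.561×10⁻⁴ K⁻¹
Layer 2: α = (0.65 + 0.091×12)×10⁻⁴ = 1.742×10⁻⁴ K⁻¹
Layer 3: α = (0.65 + 0.091×1.8)×10⁻⁴ = 0.8138×10⁻⁴ K⁻¹
Layer 1: 51 × 2.1 × 2.561×10⁻⁴ = 0.02742831 m
280 × 1.742×10⁻⁴ × 0.95 = 0.0463372 m
331–1631 m: 0.8138×10⁻⁴ × 0.65 × 1300 = 0.0687661 m
Δh = 0.02742831 + 0.0463372 + 0.0687661 = 0.14253161 m

0.14 m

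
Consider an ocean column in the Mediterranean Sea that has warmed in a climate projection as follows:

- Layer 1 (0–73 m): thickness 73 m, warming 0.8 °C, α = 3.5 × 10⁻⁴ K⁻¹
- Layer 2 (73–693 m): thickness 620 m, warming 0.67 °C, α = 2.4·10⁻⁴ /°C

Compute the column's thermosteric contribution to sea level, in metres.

0–73 m: 73 × 0.8 × 3.5×10⁻⁴ = 0.02044 m
Layer 2: 620 × 2.4×10⁻⁴ × 0.67 = 0.099696 m
Δh = 0.02044 + 0.099696 = 0.120136 m

Δh ≈ 0.12 m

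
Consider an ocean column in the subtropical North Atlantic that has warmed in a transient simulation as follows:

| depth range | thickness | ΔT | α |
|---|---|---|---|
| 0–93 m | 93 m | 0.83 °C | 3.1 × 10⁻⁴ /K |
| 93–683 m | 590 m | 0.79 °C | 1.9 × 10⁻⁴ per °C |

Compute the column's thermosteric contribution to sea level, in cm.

0–93 m: 3.1×10⁻⁴ × 93 × 0.83 = 0.0239289 m
93–683 m: 1.9×10⁻⁴ × 0.79 × 590 = 0.088559 m
Δh = 0.0239289 + 0.088559 = 0.1124879 m

Δh ≈ 11.2 cm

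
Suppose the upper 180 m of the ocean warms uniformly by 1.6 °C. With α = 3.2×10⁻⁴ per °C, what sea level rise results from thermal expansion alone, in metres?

Δh = αΔT·H = 3.2×10⁻⁴ × 1.6 × 180 = 0.09216 m

0.0922 m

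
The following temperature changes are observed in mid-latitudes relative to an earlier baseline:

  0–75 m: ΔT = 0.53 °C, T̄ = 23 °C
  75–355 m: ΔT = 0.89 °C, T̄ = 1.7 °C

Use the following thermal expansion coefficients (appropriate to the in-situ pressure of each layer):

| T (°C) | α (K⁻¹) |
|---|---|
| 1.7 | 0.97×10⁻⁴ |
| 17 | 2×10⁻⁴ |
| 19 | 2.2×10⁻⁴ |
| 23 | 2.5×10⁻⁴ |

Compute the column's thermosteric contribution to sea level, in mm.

34 mm of thermosteric rise

Layer 1 at 23 °C → α = 2.5×10⁻⁴ K⁻¹
Layer 2 at 1.7 °C → α = 0.97×10⁻⁴ K⁻¹
0–75 m: 0.53 × 75 × 2.5×10⁻⁴ = 0.0099375 m
0.97×10⁻⁴ × 0.89 × 280 = 0.0241724 m
Δh = 0.0099375 + 0.0241724 = 0.0341099 m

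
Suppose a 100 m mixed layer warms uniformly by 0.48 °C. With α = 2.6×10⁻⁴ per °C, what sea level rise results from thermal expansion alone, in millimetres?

Δh = αΔT·H = 2.6×10⁻⁴ × 0.48 × 100 = 0.01248 m

12 mm of thermosteric rise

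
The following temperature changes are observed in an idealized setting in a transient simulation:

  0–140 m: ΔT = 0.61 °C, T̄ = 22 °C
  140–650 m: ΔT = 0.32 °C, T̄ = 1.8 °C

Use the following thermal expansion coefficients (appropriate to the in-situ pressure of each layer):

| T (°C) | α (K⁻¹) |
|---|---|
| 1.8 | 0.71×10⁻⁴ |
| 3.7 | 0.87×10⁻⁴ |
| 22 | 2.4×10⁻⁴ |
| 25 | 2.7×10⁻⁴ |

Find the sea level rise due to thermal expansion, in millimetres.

Δh ≈ 32.1 mm

Layer 1 at 22 °C → α = 2.4×10⁻⁴ K⁻¹
Layer 2 at 1.8 °C → α = 0.71×10⁻⁴ K⁻¹
0.61 × 2.4×10⁻⁴ × 140 = 0.020496 m
Layer 2: 0.32 × 510 × 0.71×10⁻⁴ = 0.0115872 m
Δh = 0.020496 + 0.0115872 = 0.0320832 m ≈ 32.1 mm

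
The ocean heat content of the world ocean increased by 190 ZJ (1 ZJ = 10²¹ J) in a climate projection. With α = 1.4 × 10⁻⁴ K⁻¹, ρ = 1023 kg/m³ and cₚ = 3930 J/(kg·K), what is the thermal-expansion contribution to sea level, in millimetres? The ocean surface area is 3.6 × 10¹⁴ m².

Δh = 18.4 mm

Per unit area: Q = 190×10²¹ / (3.6×10¹⁴) ≈ 5.278×10⁸ J/m²
Δh = αQ/(ρcₚ) = 1.4×10⁻⁴ × 5.278×10⁸ / (1023 × 3930) ≈ 0.018379 m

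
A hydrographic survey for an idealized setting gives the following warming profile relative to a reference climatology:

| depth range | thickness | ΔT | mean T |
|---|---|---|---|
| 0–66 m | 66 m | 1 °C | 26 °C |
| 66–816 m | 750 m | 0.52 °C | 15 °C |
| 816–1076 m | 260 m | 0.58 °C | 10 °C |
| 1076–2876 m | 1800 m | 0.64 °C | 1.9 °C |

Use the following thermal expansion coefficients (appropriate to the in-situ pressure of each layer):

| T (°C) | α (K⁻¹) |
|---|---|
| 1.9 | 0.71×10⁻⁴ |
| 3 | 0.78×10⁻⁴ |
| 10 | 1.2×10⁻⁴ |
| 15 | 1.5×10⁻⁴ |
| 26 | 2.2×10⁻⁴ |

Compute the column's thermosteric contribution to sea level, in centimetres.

Layer 1 at 26 °C → α = 2.2×10⁻⁴ K⁻¹
Layer 2 at 15 °C → α = 1.5×10⁻⁴ K⁻¹
Layer 3 at 10 °C → α = 1.2×10⁻⁴ K⁻¹
Layer 4 at 1.9 °C → α = 0.71×10⁻⁴ K⁻¹
2.2×10⁻⁴ × 66 × 1 = 0.01452 m
Layer 2: 0.52 × 750 × 1.5×10⁻⁴ = 0.05850 m
816–1076 m: 1.2×10⁻⁴ × 260 × 0.58 = 0.018096 m
1076–2876 m: 0.71×10⁻⁴ × 0.64 × 1800 = 0.081792 m
Δh = 0.01452 + 0.05850 + 0.018096 + 0.081792 = 0.172908 m ≈ 17 cm

Δh = 17 cm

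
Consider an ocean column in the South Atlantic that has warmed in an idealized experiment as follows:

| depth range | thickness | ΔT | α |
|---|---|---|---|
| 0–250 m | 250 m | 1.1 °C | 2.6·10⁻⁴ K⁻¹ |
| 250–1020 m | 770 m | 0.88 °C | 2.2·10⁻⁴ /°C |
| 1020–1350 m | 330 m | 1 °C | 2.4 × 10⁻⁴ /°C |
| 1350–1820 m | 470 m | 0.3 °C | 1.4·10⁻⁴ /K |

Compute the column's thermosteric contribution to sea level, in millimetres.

0–250 m: 2.6×10⁻⁴ × 250 × 1.1 = 0.07150 m
250–1020 m: 2.2×10⁻⁴ × 0.88 × 770 = 0.149072 m
1020–1350 m: 330 × 2.4×10⁻⁴ × 1 = 0.07920 m
470 × 1.4×10⁻⁴ × 0.3 = 0.01974 m
Δh = 0.07150 + 0.149072 + 0.07920 + 0.01974 = 0.319512 m ≈ 320 mm

Δh = 320 mm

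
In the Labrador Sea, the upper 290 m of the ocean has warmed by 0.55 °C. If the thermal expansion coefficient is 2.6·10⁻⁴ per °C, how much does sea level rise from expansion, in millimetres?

Δh ≈ 41 mm

Δh = αΔT·H = 2.6×10⁻⁴ × 0.55 × 290 = 0.04147 m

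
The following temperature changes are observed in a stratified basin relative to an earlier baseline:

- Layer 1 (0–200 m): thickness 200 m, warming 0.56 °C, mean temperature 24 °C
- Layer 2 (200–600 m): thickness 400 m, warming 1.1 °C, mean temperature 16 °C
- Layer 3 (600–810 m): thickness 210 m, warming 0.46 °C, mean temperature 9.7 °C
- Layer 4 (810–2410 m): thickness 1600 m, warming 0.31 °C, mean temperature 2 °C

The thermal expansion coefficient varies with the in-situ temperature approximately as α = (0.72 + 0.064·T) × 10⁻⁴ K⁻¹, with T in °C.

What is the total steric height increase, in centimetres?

15.7 cm of thermosteric rise

Layer 1: α = (0.72 + 0.064×24)×10⁻⁴ = 2.256×10⁻⁴ K⁻¹
Layer 2: α = (0.72 + 0.064×16)×10⁻⁴ = 1.744×10⁻⁴ K⁻¹
Layer 3: α = (0.72 + 0.064×9.7)×10⁻⁴ = 1.3408×10⁻⁴ K⁻¹
Layer 4: α = (0.72 + 0.064×2)×10⁻⁴ = 0.848×10⁻⁴ K⁻¹
200 × 0.56 × 2.256×10⁻⁴ = 0.0252672 m
Layer 2: 400 × 1.744×10⁻⁴ × 1.1 = 0.076736 m
Layer 3: 1.3408×10⁻⁴ × 210 × 0.46 = 0.012952128 m
0.848×10⁻⁴ × 0.31 × 1600 = 0.0420608 m
Δh = 0.0252672 + 0.076736 + 0.012952128 + 0.0420608 = 0.157016128 m ≈ 15.7 cm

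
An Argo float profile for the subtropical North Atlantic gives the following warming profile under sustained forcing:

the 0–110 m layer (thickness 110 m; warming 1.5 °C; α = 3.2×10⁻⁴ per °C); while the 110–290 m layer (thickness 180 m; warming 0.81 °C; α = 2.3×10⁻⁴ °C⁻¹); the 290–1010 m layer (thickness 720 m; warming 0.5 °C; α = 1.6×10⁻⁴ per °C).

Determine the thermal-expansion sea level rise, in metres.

0.144 m

0–110 m: 1.5 × 110 × 3.2×10⁻⁴ = 0.05280 m
Layer 2: 0.81 × 180 × 2.3×10⁻⁴ = 0.033534 m
290–1010 m: 0.5 × 720 × 1.6×10⁻⁴ = 0.05760 m
Δh = 0.05280 + 0.033534 + 0.05760 = 0.143934 m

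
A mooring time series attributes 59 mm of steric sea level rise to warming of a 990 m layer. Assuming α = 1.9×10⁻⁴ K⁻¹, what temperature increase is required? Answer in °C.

about 0.314 °C

ΔT = Δh/(αH) = 0.059 / (1.9×10⁻⁴ × 990) ≈ 0.3137 °C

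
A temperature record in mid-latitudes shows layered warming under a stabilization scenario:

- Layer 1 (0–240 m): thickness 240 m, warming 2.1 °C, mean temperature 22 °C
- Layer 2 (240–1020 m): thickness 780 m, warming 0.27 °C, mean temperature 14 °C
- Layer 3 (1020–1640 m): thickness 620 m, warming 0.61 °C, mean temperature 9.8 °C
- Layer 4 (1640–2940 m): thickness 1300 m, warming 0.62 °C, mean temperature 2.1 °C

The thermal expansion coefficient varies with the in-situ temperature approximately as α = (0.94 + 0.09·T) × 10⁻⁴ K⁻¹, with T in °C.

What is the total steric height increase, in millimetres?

about 350 mm

Layer 1: α = (0.94 + 0.09×22)×10⁻⁴ = 2.92×10⁻⁴ K⁻¹
Layer 2: α = (0.94 + 0.09×14)×10⁻⁴ = 2.2×10⁻⁴ K⁻¹
Layer 3: α = (0.94 + 0.09×9.8)×10⁻⁴ = 1.822×10⁻⁴ K⁻¹
Layer 4: α = (0.94 + 0.09×2.1)×10⁻⁴ = 1.129×10⁻⁴ K⁻¹
0–240 m: 2.1 × 2.92×10⁻⁴ × 240 = 0.147168 m
Layer 2: 780 × 2.2×10⁻⁴ × 0.27 = 0.046332 m
0.61 × 1.822×10⁻⁴ × 620 = 0.06890804 m
Layer 4: 1.129×10⁻⁴ × 1300 × 0.62 = 0.0909974 m
Δh = 0.147168 + 0.046332 + 0.06890804 + 0.0909974 = 0.35340544 m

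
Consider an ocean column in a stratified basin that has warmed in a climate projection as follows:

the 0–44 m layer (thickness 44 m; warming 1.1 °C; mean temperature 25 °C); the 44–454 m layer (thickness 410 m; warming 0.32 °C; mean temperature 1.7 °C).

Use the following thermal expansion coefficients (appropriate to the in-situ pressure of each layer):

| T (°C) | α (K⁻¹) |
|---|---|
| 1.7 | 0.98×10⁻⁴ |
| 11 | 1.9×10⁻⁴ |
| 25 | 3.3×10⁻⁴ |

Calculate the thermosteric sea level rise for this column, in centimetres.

about 2.9 cm

Layer 1 at 25 °C → α = 3.3×10⁻⁴ K⁻¹
Layer 2 at 1.7 °C → α = 0.98×10⁻⁴ K⁻¹
Layer 1: 1.1 × 44 × 3.3×10⁻⁴ = 0.015972 m
Layer 2: 0.32 × 0.98×10⁻⁴ × 410 = 0.0128576 m
Δh = 0.015972 + 0.0128576 = 0.0288296 m ≈ 2.9 cm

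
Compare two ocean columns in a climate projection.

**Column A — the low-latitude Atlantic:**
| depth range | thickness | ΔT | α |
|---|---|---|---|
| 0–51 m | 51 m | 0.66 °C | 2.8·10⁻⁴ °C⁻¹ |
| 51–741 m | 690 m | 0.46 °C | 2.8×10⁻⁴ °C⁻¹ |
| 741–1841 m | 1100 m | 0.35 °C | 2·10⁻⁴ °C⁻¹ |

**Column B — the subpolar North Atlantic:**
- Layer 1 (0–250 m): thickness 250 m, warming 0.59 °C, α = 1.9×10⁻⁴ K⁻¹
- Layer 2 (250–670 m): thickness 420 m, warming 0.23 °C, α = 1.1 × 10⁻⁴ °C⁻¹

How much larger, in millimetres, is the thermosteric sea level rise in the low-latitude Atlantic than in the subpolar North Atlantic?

A Layer 1: 0.66 × 2.8×10⁻⁴ × 51 = 0.0094248 m
A 51–741 m: 2.8×10⁻⁴ × 690 × 0.46 = 0.088872 m
A Layer 3: 2×10⁻⁴ × 1100 × 0.35 = 0.07700 m
A total: 0.1752968 m
B 250 × 0.59 × 1.9×10⁻⁴ = 0.028025 m
B 250–670 m: 1.1×10⁻⁴ × 0.23 × 420 = 0.010626 m
B total: 0.038651 m
Difference: 0.1752968 − 0.038651 = 0.1366458 m

140 mm larger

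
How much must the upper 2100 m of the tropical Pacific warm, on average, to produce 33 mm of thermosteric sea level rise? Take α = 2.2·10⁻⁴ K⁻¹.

about 0.0714 K

ΔT = Δh/(αH) = 0.033 / (2.2×10⁻⁴ × 2100) ≈ 0.07143 K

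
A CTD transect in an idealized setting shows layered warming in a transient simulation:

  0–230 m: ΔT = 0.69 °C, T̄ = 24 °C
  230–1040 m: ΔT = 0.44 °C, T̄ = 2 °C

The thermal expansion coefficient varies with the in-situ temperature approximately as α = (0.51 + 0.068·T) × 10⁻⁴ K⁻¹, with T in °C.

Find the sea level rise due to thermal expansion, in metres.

Layer 1: α = (0.51 + 0.068×24)×10⁻⁴ = 2.142×10⁻⁴ K⁻¹
Layer 2: α = (0.51 + 0.068×2)×10⁻⁴ = 0.646×10⁻⁴ K⁻¹
Layer 1: 2.142×10⁻⁴ × 0.69 × 230 = 0.03399354 m
Layer 2: 0.44 × 0.646×10⁻⁴ × 810 = 0.02302344 m
Δh = 0.03399354 + 0.02302344 = 0.05701698 m

about 0.0570 m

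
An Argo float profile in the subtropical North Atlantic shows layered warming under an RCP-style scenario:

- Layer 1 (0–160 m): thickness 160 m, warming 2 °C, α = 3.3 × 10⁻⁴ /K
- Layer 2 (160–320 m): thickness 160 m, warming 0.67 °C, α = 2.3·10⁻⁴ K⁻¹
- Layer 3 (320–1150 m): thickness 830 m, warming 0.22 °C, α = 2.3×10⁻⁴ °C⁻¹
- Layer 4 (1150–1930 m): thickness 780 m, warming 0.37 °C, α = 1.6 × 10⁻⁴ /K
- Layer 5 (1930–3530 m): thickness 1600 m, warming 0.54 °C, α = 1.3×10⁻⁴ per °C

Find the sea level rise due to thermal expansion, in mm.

about 331 mm

Layer 1: 2 × 3.3×10⁻⁴ × 160 = 0.10560 m
Layer 2: 2.3×10⁻⁴ × 160 × 0.67 = 0.024656 m
320–1150 m: 0.22 × 830 × 2.3×10⁻⁴ = 0.041998 m
0.37 × 780 × 1.6×10⁻⁴ = 0.046176 m
1.3×10⁻⁴ × 1600 × 0.54 = 0.11232 m
Δh = 0.10560 + 0.024656 + 0.041998 + 0.046176 + 0.11232 = 0.33075 m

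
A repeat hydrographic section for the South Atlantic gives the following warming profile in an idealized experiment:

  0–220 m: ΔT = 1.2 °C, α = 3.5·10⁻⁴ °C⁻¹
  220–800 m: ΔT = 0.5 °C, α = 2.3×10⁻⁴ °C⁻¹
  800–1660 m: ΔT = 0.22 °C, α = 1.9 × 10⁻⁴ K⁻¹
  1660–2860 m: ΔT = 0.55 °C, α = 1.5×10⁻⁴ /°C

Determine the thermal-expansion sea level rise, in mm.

Layer 1: 3.5×10⁻⁴ × 1.2 × 220 = 0.09240 m
2.3×10⁻⁴ × 580 × 0.5 = 0.06670 m
0.22 × 1.9×10⁻⁴ × 860 = 0.035948 m
1660–2860 m: 1200 × 1.5×10⁻⁴ × 0.55 = 0.09900 m
Δh = 0.09240 + 0.06670 + 0.035948 + 0.09900 = 0.294048 m

290 mm of thermosteric rise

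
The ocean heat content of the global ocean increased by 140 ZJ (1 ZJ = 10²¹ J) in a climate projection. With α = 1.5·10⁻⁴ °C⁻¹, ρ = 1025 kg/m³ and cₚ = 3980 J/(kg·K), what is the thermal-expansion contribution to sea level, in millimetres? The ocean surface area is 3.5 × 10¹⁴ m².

about 15 mm

Per unit area: Q = 140×10²¹ / (3.5×10¹⁴) = 4×10⁸ J/m²
Δh = αQ/(ρcₚ) = 1.5×10⁻⁴ × 4×10⁸ / (1025 × 3980) ≈ 0.014708 m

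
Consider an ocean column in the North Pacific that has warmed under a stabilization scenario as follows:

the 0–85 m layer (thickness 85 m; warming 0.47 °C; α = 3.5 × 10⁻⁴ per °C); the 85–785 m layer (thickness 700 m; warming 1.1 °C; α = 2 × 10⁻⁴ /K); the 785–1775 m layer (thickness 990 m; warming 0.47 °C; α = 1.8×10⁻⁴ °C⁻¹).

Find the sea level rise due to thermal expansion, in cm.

about 25.2 cm

Layer 1: 0.47 × 3.5×10⁻⁴ × 85 = 0.0139825 m
700 × 1.1 × 2×10⁻⁴ = 0.15400 m
990 × 0.47 × 1.8×10⁻⁴ = 0.083754 m
Δh = 0.0139825 + 0.15400 + 0.083754 = 0.2517365 m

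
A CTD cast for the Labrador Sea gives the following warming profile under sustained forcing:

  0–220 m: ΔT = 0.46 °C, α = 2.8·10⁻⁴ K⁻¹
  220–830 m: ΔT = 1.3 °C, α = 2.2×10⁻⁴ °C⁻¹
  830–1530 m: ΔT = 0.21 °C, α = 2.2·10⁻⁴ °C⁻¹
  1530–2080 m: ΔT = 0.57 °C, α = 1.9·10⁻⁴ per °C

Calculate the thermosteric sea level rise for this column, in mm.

0–220 m: 220 × 0.46 × 2.8×10⁻⁴ = 0.028336 m
220–830 m: 1.3 × 610 × 2.2×10⁻⁴ = 0.17446 m
Layer 3: 700 × 0.21 × 2.2×10⁻⁴ = 0.03234 m
Layer 4: 550 × 1.9×10⁻⁴ × 0.57 = 0.059565 m
Δh = 0.028336 + 0.17446 + 0.03234 + 0.059565 = 0.294701 m ≈ 295 mm

295 mm of thermosteric rise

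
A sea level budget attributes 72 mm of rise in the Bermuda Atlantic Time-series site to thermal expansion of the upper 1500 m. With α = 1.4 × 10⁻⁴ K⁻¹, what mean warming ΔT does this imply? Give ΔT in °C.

ΔT = Δh/(αH) = 0.072 / (1.4×10⁻⁴ × 1500) ≈ 0.3429 °C

ΔT ≈ 0.343 °C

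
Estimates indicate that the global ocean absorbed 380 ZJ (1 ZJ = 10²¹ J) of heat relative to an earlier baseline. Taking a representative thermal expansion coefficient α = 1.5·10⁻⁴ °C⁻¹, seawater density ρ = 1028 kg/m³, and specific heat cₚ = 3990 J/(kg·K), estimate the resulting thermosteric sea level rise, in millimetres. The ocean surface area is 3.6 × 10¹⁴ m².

38.6 mm

Per unit area: Q = 380×10²¹ / (3.6×10¹⁴) ≈ 1.056×10⁹ J/m²
Δh = αQ/(ρcₚ) = 1.5×10⁻⁴ × 1.056×10⁹ / (1028 × 3990) ≈ 0.038618 m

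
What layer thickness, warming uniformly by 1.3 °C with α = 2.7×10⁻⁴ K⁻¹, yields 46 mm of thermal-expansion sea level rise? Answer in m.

H = Δh/(αΔT) = 0.046 / (2.7×10⁻⁴ × 1.3) ≈ 131.1 m

H ≈ 130 m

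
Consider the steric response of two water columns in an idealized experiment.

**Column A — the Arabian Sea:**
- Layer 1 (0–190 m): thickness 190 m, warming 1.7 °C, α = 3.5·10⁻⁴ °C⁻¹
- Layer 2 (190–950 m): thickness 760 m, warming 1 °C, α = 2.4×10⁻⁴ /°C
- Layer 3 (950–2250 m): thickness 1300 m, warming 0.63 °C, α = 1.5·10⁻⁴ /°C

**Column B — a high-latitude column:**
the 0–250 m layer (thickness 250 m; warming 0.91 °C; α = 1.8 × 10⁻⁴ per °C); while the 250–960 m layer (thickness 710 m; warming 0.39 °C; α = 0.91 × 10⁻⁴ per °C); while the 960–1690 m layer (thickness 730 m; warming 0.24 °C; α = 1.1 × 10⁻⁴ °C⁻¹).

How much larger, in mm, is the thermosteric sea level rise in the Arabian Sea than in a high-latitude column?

333 mm larger

A Layer 1: 1.7 × 3.5×10⁻⁴ × 190 = 0.11305 m
A Layer 2: 760 × 1 × 2.4×10⁻⁴ = 0.18240 m
A Layer 3: 1300 × 1.5×10⁻⁴ × 0.63 = 0.12285 m
A total: 0.41830 m
B 250 × 1.8×10⁻⁴ × 0.91 = 0.04095 m
B 0.91×10⁻⁴ × 0.39 × 710 = 0.0251979 m
B 1.1×10⁻⁴ × 0.24 × 730 = 0.019272 m
B total: 0.0854199 m
Difference: 0.41830 − 0.0854199 = 0.3328801 m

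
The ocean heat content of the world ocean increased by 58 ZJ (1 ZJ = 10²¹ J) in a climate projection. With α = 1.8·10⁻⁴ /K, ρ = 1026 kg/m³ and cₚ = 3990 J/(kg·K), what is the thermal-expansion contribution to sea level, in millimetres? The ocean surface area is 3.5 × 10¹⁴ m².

7.3 mm

Per unit area: Q = 58×10²¹ / (3.5×10¹⁴) ≈ 1.657×10⁸ J/m²
Δh = αQ/(ρcₚ) = 1.8×10⁻⁴ × 1.657×10⁸ / (1026 × 3990) ≈ 0.0072858 m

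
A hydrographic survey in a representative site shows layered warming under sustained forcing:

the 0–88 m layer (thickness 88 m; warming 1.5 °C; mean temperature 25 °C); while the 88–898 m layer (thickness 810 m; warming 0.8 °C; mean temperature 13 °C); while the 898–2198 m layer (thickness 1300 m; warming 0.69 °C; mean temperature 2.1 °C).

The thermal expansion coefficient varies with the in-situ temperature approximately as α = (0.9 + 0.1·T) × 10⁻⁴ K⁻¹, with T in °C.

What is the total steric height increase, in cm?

Layer 1: α = (0.9 + 0.1×25)×10⁻⁴ = 3.4×10⁻⁴ K⁻¹
Layer 2: α = (0.9 + 0.1×13)×10⁻⁴ = 2.2×10⁻⁴ K⁻¹
Layer 3: α = (0.9 + 0.1×2.1)×10⁻⁴ = 1.11×10⁻⁴ K⁻¹
0–88 m: 1.5 × 3.4×10⁻⁴ × 88 = 0.04488 m
Layer 2: 2.2×10⁻⁴ × 810 × 0.8 = 0.14256 m
898–2198 m: 0.69 × 1300 × 1.11×10⁻⁴ = 0.099567 m
Δh = 0.04488 + 0.14256 + 0.099567 = 0.287007 m

29 cm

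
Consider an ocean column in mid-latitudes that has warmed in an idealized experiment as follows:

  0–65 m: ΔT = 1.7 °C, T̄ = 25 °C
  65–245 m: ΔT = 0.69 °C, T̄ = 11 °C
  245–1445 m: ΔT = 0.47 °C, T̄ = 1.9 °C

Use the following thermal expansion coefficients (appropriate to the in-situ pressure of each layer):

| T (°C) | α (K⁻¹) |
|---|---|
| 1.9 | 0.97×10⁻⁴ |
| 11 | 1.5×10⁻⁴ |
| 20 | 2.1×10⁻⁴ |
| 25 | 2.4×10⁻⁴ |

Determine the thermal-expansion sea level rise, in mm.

Δh ≈ 100 mm

Layer 1 at 25 °C → α = 2.4×10⁻⁴ K⁻¹
Layer 2 at 11 °C → α = 1.5×10⁻⁴ K⁻¹
Layer 3 at 1.9 °C → α = 0.97×10⁻⁴ K⁻¹
0–65 m: 65 × 2.4×10⁻⁴ × 1.7 = 0.02652 m
65–245 m: 0.69 × 180 × 1.5×10⁻⁴ = 0.01863 m
0.47 × 1200 × 0.97×10⁻⁴ = 0.054708 m
Δh = 0.02652 + 0.01863 + 0.054708 = 0.099858 m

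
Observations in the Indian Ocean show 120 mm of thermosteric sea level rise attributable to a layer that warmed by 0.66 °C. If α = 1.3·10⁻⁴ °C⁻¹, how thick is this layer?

H = Δh/(αΔT) = 0.12 / (1.3×10⁻⁴ × 0.66) ≈ 1399 m

about 1400 m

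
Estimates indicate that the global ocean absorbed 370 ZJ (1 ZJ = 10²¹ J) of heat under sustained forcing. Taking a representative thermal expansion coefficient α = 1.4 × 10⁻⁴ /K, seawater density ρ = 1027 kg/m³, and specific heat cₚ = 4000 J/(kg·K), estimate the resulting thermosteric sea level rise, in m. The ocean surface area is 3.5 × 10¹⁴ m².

Per unit area: Q = 370×10²¹ / (3.5×10¹⁴) ≈ 1.057×10⁹ J/m²
Δh = αQ/(ρcₚ) = 1.4×10⁻⁴ × 1.057×10⁹ / (1027 × 4000) ≈ 0.036022 m

about 0.036 m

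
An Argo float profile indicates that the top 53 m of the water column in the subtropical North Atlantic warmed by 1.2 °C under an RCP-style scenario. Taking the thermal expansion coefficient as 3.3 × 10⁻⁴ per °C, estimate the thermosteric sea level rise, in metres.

about 0.0210 m

Δh = αΔT·H = 3.3×10⁻⁴ × 1.2 × 53 = 0.020988 m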